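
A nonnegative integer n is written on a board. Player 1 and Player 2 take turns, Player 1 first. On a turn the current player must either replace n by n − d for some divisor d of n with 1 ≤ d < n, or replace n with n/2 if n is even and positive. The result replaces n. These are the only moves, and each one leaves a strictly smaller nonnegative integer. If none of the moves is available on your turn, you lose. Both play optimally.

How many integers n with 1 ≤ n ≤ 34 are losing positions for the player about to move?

Compute win/loss labels from the base case upward. A position with no move is L. Any other position is W if it can reach an L in one move, else L.
n=0: no move → L
n=1: no move → L
n=2: →1(L), so W
n=3: →2(W) only, which is W, so L
n=4: →3(L), so W
n=5: →4(W) only, which is W, so L
n=6: →3(L), so W
n=7: →6(W) only, which is W, so L
n=8: →7(L), so W
n=9: →6(W), 8(W) — all W, so L
n=10: →5(L), so W
n=11: →10(W) only, which is W, so L
n=12: →9(L), so W
n=13: →12(W) only, which is W, so L
n=14: →7(L), so W
n=15: →10(W), 12(W), 14(W) — all W, so L
n=16: →15(L), so W
n=17: →16(W) only, which is W, so L
n=18: →9(L), so W
n=19: →18(W) only, which is W, so L
n=20: →15(L), so W
n=21: →14(W), 18(W), 20(W) — all W, so L
n=22: →11(L), so W
n=23: →22(W) only, which is W, so L
n=24: →21(L), so W
n=25: →20(W), 24(W) — all W, so L
n=26: →13(L), so W
n=27: →18(W), 24(W), 26(W) — all W, so L
n=28: →21(L), so W
n=29: →28(W) only, which is W, so L
n=30: →15(L), so W
n=31: →30(W) only, which is W, so L
n=32: →31(L), so W
n=33: →22(W), 30(W), 32(W) — all W, so L
n=34: →17(L), so W
L entries with 1 ≤ n ≤ 34 (n=0 is outside the asked range and is not counted): n = 1, 3, 5, 7, 9, 11, 13, 15, 17, 19, 21, 23, 25, 27, 29, 31, 33; that makes 17.

17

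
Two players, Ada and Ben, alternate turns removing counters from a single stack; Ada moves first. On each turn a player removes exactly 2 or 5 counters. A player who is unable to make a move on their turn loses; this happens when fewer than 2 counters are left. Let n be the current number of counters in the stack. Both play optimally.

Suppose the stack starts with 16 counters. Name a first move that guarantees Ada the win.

Remove 2, leaving 14.

Label each position W (a win for the player to move) or L (a loss). A position with no legal move is L; any other position is W exactly when some move reaches an L, and L when every move reaches a W.
n=0: no move → L
n=1: no move → L
n=2: can move to 0, which is L ⇒ W
n=3: can move to 1, which is L ⇒ W
n=4: the only move is to 2(W), a W ⇒ L
n=5: can move to 0, which is L ⇒ W
n=6: can move to 4, which is L ⇒ W
n=7: moves to 5(W), 2(W); every one is W ⇒ L
n=8: moves to 6(W), 3(W); every one is W ⇒ L
n=9: can move to 7, which is L ⇒ W
n=10: can move to 8, which is L ⇒ W
n=11: moves to 9(W), 6(W); every one is W ⇒ L
n=12: can move to 7, which is L ⇒ W
n=13: can move to 11, which is L ⇒ W
n=14: moves to 12(W), 9(W); every one is W ⇒ L
n=15: moves to 13(W), 10(W); every one is W ⇒ L
n=16: can move to 14, which is L ⇒ W
From 16, the L positions reachable in one move are: 14, 11. Any move reaching one of these is winning.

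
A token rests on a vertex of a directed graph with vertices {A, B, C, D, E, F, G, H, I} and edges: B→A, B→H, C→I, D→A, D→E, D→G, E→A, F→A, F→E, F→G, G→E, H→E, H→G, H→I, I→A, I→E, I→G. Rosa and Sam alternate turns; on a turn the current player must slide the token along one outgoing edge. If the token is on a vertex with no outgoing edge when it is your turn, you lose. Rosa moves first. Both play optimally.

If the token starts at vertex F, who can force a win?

Classify positions by backward induction: terminal positions (no move available) are L. From any other position, the mover wins iff some move reaches an L.
Every edge goes from a vertex to one that appears earlier in the order A, E, G, I, H, F, B, C, D, so processing vertices in that order labels each vertex after all of its successors.
A: no outgoing edge → L
E: can move to A, which is L ⇒ W
G: the only move is to E(W), a W ⇒ L
I: can move to G, which is L ⇒ W
H: can move to G, which is L ⇒ W
F: can move to G, which is L ⇒ W
B: can move to A, which is L ⇒ W
C: the only move is to I(W), a W ⇒ L
D: can move to G, which is L ⇒ W
The starting position F is W: Rosa should move to G, handing over an L position.

Rosa wins.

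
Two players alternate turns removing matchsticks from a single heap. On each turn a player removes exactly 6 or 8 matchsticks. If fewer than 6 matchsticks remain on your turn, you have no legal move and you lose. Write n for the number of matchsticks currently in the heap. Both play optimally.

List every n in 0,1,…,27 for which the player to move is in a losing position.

Positions with no move are L. A position that does have a move is losing for the player to move precisely when every available move leads to a winning position for the opponent. Fill in the labels:
n=0: no move → L
n=1: no move → L
n=2: no move → L
n=3: no move → L
n=4: no move → L
n=5: no move → L
n=6: reaches L-position 0 → W
n=7: reaches L-position 1 → W
n=8: reaches L-position 2 → W
n=9: reaches L-position 3 → W
n=10: reaches L-position 4 → W
n=11: reaches L-position 5 → W
n=12: reaches L-position 4 → W
n=13: reaches L-position 5 → W
n=14: only reaches 8(W), 6(W), all W → L
n=15: only reaches 9(W), 7(W), all W → L
n=16: only reaches 10(W), 8(W), all W → L
n=17: only reaches 11(W), 9(W), all W → L
n=18: only reaches 12(W), 10(W), all W → L
n=19: only reaches 13(W), 11(W), all W → L
n=20: reaches L-position 14 → W
n=21: reaches L-position 15 → W
n=22: reaches L-position 16 → W
n=23: reaches L-position 17 → W
n=24: reaches L-position 18 → W
n=25: reaches L-position 19 → W
n=26: reaches L-position 18 → W
n=27: reaches L-position 19 → W
The losing starting values of n are exactly the entries labelled L in this table (12 of them).

0, 1, 2, 3, 4, 5, 14, 15, 16, 17, 18, 19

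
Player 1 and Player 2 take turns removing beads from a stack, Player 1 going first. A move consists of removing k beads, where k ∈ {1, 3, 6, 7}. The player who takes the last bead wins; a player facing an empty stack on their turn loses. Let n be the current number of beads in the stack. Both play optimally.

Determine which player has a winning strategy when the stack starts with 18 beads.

Work bottom-up. With no move the player to move loses. Otherwise the position is W if at least one move leads to an L position for the opponent, and L if every move leads to a W.
n=0: no move → L
n=1: reaches L-position 0 → W
n=2: only reaches 1(W), which is W → L
n=3: reaches L-position 2 → W
n=4: only reaches 3(W), 1(W), all W → L
n=5: reaches L-position 4 → W
n=6: reaches L-position 0 → W
n=7: reaches L-position 4 → W
n=8: reaches L-position 2 → W
n=9: reaches L-position 2 → W
n=10: reaches L-position 4 → W
n=11: reaches L-position 4 → W
n=12: only reaches 11(W), 9(W), 6(W), 5(W), all W → L
n=13: reaches L-position 12 → W
n=14: only reaches 13(W), 11(W), 8(W), 7(W), all W → L
n=15: reaches L-position 14 → W
n=16: only reaches 15(W), 13(W), 10(W), 9(W), all W → L
n=17: reaches L-position 16 → W
n=18: reaches L-position 12 → W
The starting position 18 is W: Player 1 should remove 6, leaving 12, handing over an L position.

Player 1 wins.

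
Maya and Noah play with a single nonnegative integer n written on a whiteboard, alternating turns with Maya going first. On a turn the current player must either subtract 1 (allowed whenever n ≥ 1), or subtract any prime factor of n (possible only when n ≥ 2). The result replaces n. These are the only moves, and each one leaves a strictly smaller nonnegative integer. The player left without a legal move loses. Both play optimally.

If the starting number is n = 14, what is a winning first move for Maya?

Move to 12.

Build the W/L table. Terminal = L. A non-terminal position is W if it has a move to some L; otherwise it is L.
n=0: no move → L
n=1: reaches L-position 0 → W
n=2: reaches L-position 0 → W
n=3: reaches L-position 0 → W
n=4: only reaches 2(W), 3(W), all W → L
n=5: reaches L-position 0 → W
n=6: reaches L-position 4 → W
n=7: reaches L-position 0 → W
n=8: only reaches 6(W), 7(W), all W → L
n=9: reaches L-position 8 → W
n=10: reaches L-position 8 → W
n=11: reaches L-position 0 → W
n=12: only reaches 9(W), 10(W), 11(W), all W → L
n=13: reaches L-position 0 → W
n=14: reaches L-position 12 → W
From 14, the L positions reachable in one move are: 12.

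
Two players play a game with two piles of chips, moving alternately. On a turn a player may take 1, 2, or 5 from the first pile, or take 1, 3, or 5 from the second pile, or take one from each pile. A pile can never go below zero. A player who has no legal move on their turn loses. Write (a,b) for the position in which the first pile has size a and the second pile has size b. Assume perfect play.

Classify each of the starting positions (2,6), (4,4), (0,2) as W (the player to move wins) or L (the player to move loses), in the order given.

Classify positions by backward induction: terminal positions (no move available) are L. From any other position, the mover wins iff some move reaches an L.
No move ever increases a pile, so every position that can arise here has a ≤ 4 and b ≤ 6; it is enough to label the cells with 0 ≤ a ≤ 4 and 0 ≤ b ≤ 6.
Every move lowers a or b (never raises either), so fill the grid row by row in increasing a, and left to right within a row: each cell's successors are then already labelled.
      b=0  b=1  b=2  b=3  b=4  b=5  b=6
a=0:    L    W    L    W    L    W    L
a=1:    W    W    W    W    W    W    W
a=2:    W    L    W    L    W    L    W
a=3:    L    W    W    W    W    W    W
a=4:    W    W    L    W    L    W    L
Cells with no legal move (terminal, hence L): (0,0).
The remaining L cells, each justified by listing all of its moves:
(0,2): →(0,1)(W) only, which is W, so L
(0,4): →(0,3)(W), (0,1)(W) — all W, so L
(0,6): →(0,5)(W), (0,3)(W), (0,1)(W) — all W, so L
(2,1): →(1,1)(W), (0,1)(W), (2,0)(W), (1,0)(W) — all W, so L
(2,3): →(1,3)(W), (0,3)(W), (2,2)(W), (2,0)(W), (1,2)(W) — all W, so L
(2,5): →(1,5)(W), (0,5)(W), (2,4)(W), (2,2)(W), (2,0)(W), (1,4)(W) — all W, so L
(3,0): →(2,0)(W), (1,0)(W) — all W, so L
(4,2): →(3,2)(W), (2,2)(W), (4,1)(W), (3,1)(W) — all W, so L
(4,4): →(3,4)(W), (2,4)(W), (4,3)(W), (4,1)(W), (3,3)(W) — all W, so L
(4,6): →(3,6)(W), (2,6)(W), (4,5)(W), (4,3)(W), (4,1)(W), (3,5)(W) — all W, so L
Every other cell has at least one move into one of the L cells above, so it is W.
(2,6): the move to (0,6) reaches an L cell, so W
(4,4): one of the L cells justified above, so L
(0,2): one of the L cells justified above, so L

(2,6): W, (4,4): L, (0,2): L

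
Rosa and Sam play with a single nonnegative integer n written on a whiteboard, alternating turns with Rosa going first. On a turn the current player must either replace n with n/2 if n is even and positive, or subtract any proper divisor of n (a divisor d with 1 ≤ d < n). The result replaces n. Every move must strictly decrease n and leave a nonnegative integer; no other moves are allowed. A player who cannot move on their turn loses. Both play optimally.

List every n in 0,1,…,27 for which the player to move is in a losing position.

Work bottom-up. With no move the player to move loses. Otherwise the position is W if at least one move leads to an L position for the opponent, and L if every move leads to a W.
n=0: no move → L
n=1: no move → L
n=2: →1(L), so W
n=3: →2(W) only, which is W, so L
n=4: →3(L), so W
n=5: →4(W) only, which is W, so L
n=6: →3(L), so W
n=7: →6(W) only, which is W, so L
n=8: →7(L), so W
n=9: →6(W), 8(W) — all W, so L
n=10: →5(L), so W
n=11: →10(W) only, which is W, so L
n=12: →9(L), so W
n=13: →12(W) only, which is W, so L
n=14: →7(L), so W
n=15: →10(W), 12(W), 14(W) — all W, so L
n=16: →15(L), so W
n=17: →16(W) only, which is W, so L
n=18: →9(L), so W
n=19: →18(W) only, which is W, so L
n=20: →15(L), so W
n=21: →14(W), 18(W), 20(W) — all W, so L
n=22: →11(L), so W
n=23: →22(W) only, which is W, so L
n=24: →21(L), so W
n=25: →20(W), 24(W) — all W, so L
n=26: →13(L), so W
n=27: →18(W), 24(W), 26(W) — all W, so L
Reading off the rows marked L gives the requested list; there are 15 such values of n.

0, 1, 3, 5, 7, 9, 11, 13, 15, 17, 19, 21, 23, 25, 27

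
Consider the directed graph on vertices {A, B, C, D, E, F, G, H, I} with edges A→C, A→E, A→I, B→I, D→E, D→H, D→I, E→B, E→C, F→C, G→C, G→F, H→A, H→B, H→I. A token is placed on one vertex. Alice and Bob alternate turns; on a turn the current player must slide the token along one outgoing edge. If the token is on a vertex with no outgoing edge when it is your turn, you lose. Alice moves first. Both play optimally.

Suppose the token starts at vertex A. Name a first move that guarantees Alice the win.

Move to C.

Build the W/L table. Terminal = L. A non-terminal position is W if it has a move to some L; otherwise it is L.
Every edge goes from a vertex to one that appears earlier in the order I, C, B, E, A, F, G, H, D, so processing vertices in that order labels each vertex after all of its successors.
I: no outgoing edge → L
C: no outgoing edge → L
B: →I(L), so W
E: →C(L), so W
A: →C(L), so W
F: →C(L), so W
G: →C(L), so W
H: →I(L), so W
D: →I(L), so W
From A, the L positions reachable in one move are: C, I. Any move reaching one of these is winning.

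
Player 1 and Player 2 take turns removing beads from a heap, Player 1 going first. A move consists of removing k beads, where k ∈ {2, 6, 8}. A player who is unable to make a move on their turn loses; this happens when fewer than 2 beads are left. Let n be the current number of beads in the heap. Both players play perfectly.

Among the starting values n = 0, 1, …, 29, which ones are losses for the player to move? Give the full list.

Compute win/loss labels from the base case upward. A position with no move is L. Any other position is W if it can reach an L in one move, else L.
n=0: no move → L
n=1: no move → L
n=2: →0(L), so W
n=3: →1(L), so W
n=4: →2(W) only, which is W, so L
n=5: →3(W) only, which is W, so L
n=6: →4(L), so W
n=7: →5(L), so W
n=8: →0(L), so W
n=9: →1(L), so W
n=10: →4(L), so W
n=11: →5(L), so W
n=12: →4(L), so W
n=13: →5(L), so W
n=14: →12(W), 8(W), 6(W) — all W, so L
n=15: →13(W), 9(W), 7(W) — all W, so L
n=16: →14(L), so W
n=17: →15(L), so W
n=18: →16(W), 12(W), 10(W) — all W, so L
n=19: →17(W), 13(W), 11(W) — all W, so L
n=20: →18(L), so W
n=21: →19(L), so W
n=22: →14(L), so W
n=23: →15(L), so W
n=24: →18(L), so W
n=25: →19(L), so W
n=26: →18(L), so W
n=27: →19(L), so W
n=28: →26(W), 22(W), 20(W) — all W, so L
n=29: →27(W), 23(W), 21(W) — all W, so L
Reading off the rows marked L gives the requested list; there are 10 such values of n.

0, 1, 4, 5, 14, 15, 18, 19, 28, 29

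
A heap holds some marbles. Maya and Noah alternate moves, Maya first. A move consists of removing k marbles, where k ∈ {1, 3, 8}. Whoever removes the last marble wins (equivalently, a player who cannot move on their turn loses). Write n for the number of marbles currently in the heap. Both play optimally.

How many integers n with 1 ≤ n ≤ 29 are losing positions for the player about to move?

Use the standard recursion: the mover loses at a terminal position; elsewhere, the mover wins exactly when some move hands the opponent an L position.
n=0: no move → L
n=1: can move to 0, which is L ⇒ W
n=2: the only move is to 1(W), a W ⇒ L
n=3: can move to 2, which is L ⇒ W
n=4: moves to 3(W), 1(W); every one is W ⇒ L
n=5: can move to 4, which is L ⇒ W
n=6: moves to 5(W), 3(W); every one is W ⇒ L
n=7: can move to 6, which is L ⇒ W
n=8: can move to 0, which is L ⇒ W
n=9: can move to 6, which is L ⇒ W
n=10: can move to 2, which is L ⇒ W
n=11: moves to 10(W), 8(W), 3(W); every one is W ⇒ L
n=12: can move to 11, which is L ⇒ W
n=13: moves to 12(W), 10(W), 5(W); every one is W ⇒ L
n=14: can move to 13, which is L ⇒ W
n=15: moves to 14(W), 12(W), 7(W); every one is W ⇒ L
n=16: can move to 15, which is L ⇒ W
n=17: moves to 16(W), 14(W), 9(W); every one is W ⇒ L
n=18: can move to 17, which is L ⇒ W
n=19: can move to 11, which is L ⇒ W
n=20: can move to 17, which is L ⇒ W
n=21: can move to 13, which is L ⇒ W
n=22: moves to 21(W), 19(W), 14(W); every one is W ⇒ L
n=23: can move to 22, which is L ⇒ W
n=24: moves to 23(W), 21(W), 16(W); every one is W ⇒ L
n=25: can move to 24, which is L ⇒ W
n=26: moves to 25(W), 23(W), 18(W); every one is W ⇒ L
n=27: can move to 26, which is L ⇒ W
n=28: moves to 27(W), 25(W), 20(W); every one is W ⇒ L
n=29: can move to 28, which is L ⇒ W
L entries with 1 ≤ n ≤ 29 (n=0 is outside the asked range and is not counted): n = 2, 4, 6, 11, 13, 15, 17, 22, 24, 26, 28; that makes 11.

11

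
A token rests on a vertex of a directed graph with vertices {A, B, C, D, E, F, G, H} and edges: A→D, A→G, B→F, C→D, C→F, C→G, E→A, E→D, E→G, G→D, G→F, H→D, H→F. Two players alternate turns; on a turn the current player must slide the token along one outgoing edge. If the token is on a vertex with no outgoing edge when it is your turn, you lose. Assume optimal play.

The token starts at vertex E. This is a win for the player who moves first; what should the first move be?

Build the W/L table. Terminal = L. A non-terminal position is W if it has a move to some L; otherwise it is L.
Every edge goes from a vertex to one that appears earlier in the order D, F, G, C, A, E, B, H, so processing vertices in that order labels each vertex after all of its successors.
D: no outgoing edge → L
F: no outgoing edge → L
G: reaches L-position F → W
C: reaches L-position F → W
A: reaches L-position D → W
E: reaches L-position D → W
B: reaches L-position F → W
H: reaches L-position F → W
From E, the L positions reachable in one move are: D.

Move to D.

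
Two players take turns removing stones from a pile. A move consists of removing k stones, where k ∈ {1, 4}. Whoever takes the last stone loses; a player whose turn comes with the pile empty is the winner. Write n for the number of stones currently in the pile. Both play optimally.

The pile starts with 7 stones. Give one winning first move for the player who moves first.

Positions with no move are W. A position that does have a move is losing for the player to move precisely when every available move leads to a winning position for the opponent. Fill in the labels:
n=0: no move; the opponent has just taken the last stone and therefore loses → W
n=1: only reaches 0(W), which is W → L
n=2: reaches L-position 1 → W
n=3: only reaches 2(W), which is W → L
n=4: reaches L-position 3 → W
n=5: reaches L-position 1 → W
n=6: only reaches 5(W), 2(W), all W → L
n=7: reaches L-position 6 → W
From 7, the L positions reachable in one move are: 6, 3. Any move reaching one of these is winning.

Remove 1, leaving 6.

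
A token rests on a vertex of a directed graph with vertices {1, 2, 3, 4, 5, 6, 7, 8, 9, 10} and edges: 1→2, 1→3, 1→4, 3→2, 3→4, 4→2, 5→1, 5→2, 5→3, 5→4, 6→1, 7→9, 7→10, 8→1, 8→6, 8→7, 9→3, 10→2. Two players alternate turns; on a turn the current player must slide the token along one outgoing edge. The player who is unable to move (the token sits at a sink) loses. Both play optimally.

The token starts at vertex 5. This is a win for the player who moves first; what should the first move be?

Classify positions by backward induction: terminal positions (no move available) are L. From any other position, the mover wins iff some move reaches an L.
Every edge goes from a vertex to one that appears earlier in the order 2, 4, 3, 1, 9, 5, 10, 6, 7, 8, so processing vertices in that order labels each vertex after all of its successors.
2: no outgoing edge → L
4: →2(L), so W
3: →2(L), so W
1: →2(L), so W
9: →3(W) only, which is W, so L
5: →2(L), so W
10: →2(L), so W
6: →1(W) only, which is W, so L
7: →9(L), so W
8: →6(L), so W
From 5, the L positions reachable in one move are: 2.

Move to 2.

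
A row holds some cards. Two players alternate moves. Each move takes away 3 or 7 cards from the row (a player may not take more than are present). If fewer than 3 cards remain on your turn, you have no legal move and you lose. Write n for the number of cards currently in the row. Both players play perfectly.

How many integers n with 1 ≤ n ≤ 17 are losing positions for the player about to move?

7

Compute win/loss labels from the base case upward. A position with no move is L. Any other position is W if it can reach an L in one move, else L.
n=0: no move → L
n=1: no move → L
n=2: no move → L
n=3: can move to 0, which is L ⇒ W
n=4: can move to 1, which is L ⇒ W
n=5: can move to 2, which is L ⇒ W
n=6: the only move is to 3(W), a W ⇒ L
n=7: can move to 0, which is L ⇒ W
n=8: can move to 1, which is L ⇒ W
n=9: can move to 6, which is L ⇒ W
n=10: moves to 7(W), 3(W); every one is W ⇒ L
n=11: moves to 8(W), 4(W); every one is W ⇒ L
n=12: moves to 9(W), 5(W); every one is W ⇒ L
n=13: can move to 10, which is L ⇒ W
n=14: can move to 11, which is L ⇒ W
n=15: can move to 12, which is L ⇒ W
n=16: moves to 13(W), 9(W); every one is W ⇒ L
n=17: can move to 10, which is L ⇒ W
L entries with 1 ≤ n ≤ 17 (n=0 is outside the asked range and is not counted): n = 1, 2, 6, 10, 11, 12, 16; that makes 7.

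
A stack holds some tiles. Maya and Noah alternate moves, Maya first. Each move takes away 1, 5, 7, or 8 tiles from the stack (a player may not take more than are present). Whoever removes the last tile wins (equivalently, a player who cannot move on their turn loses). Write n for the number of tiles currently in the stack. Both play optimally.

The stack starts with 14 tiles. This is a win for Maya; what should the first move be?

Use the standard recursion: the mover loses at a terminal position; elsewhere, the mover wins exactly when some move hands the opponent an L position.
n=0: no move → L
n=1: can move to 0, which is L ⇒ W
n=2: the only move is to 1(W), a W ⇒ L
n=3: can move to 2, which is L ⇒ W
n=4: the only move is to 3(W), a W ⇒ L
n=5: can move to 4, which is L ⇒ W
n=6: moves to 5(W), 1(W); every one is W ⇒ L
n=7: can move to 6, which is L ⇒ W
n=8: can move to 0, which is L ⇒ W
n=9: can move to 4, which is L ⇒ W
n=10: can move to 2, which is L ⇒ W
n=11: can move to 6, which is L ⇒ W
n=12: can move to 4, which is L ⇒ W
n=13: can move to 6, which is L ⇒ W
n=14: can move to 6, which is L ⇒ W
From 14, the L positions reachable in one move are: 6.

Remove 8, leaving 6.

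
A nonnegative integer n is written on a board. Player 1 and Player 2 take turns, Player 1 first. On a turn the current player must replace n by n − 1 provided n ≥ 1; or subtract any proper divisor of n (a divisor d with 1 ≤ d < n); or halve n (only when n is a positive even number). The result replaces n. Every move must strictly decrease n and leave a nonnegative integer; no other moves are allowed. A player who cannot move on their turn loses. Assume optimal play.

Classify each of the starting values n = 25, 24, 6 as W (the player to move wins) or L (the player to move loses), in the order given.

Work bottom-up. With no move the player to move loses. Otherwise the position is W if at least one move leads to an L position for the opponent, and L if every move leads to a W.
n=0: no move → L
n=1: reaches L-position 0 → W
n=2: only reaches 1(W), which is W → L
n=3: reaches L-position 2 → W
n=4: reaches L-position 2 → W
n=5: only reaches 4(W), which is W → L
n=6: reaches L-position 5 → W
n=7: only reaches 6(W), which is W → L
n=8: reaches L-position 7 → W
n=9: only reaches 6(W), 8(W), all W → L
n=10: reaches L-position 5 → W
n=11: only reaches 10(W), which is W → L
n=12: reaches L-position 9 → W
n=13: only reaches 12(W), which is W → L
n=14: reaches L-position 7 → W
n=15: only reaches 10(W), 12(W), 14(W), all W → L
n=16: reaches L-position 15 → W
n=17: only reaches 16(W), which is W → L
n=18: reaches L-position 9 → W
n=19: only reaches 18(W), which is W → L
n=20: reaches L-position 15 → W
n=21: only reaches 14(W), 18(W), 20(W), all W → L
n=22: reaches L-position 11 → W
n=23: only reaches 22(W), which is W → L
n=24: reaches L-position 21 → W
n=25: only reaches 20(W), 24(W), all W → L

25: L, 24: W, 6: W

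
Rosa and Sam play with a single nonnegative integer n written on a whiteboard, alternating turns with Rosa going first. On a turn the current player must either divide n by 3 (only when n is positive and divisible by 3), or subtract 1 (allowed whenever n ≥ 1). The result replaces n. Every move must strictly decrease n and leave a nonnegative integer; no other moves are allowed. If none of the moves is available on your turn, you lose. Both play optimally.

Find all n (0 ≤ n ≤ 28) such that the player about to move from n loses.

Compute win/loss labels from the base case upward. A position with no move is L. Any other position is W if it can reach an L in one move, else L.
n=0: no move → L
n=1: reaches L-position 0 → W
n=2: only reaches 1(W), which is W → L
n=3: reaches L-position 2 → W
n=4: only reaches 3(W), which is W → L
n=5: reaches L-position 4 → W
n=6: reaches L-position 2 → W
n=7: only reaches 6(W), which is W → L
n=8: reaches L-position 7 → W
n=9: only reaches 3(W), 8(W), all W → L
n=10: reaches L-position 9 → W
n=11: only reaches 10(W), which is W → L
n=12: reaches L-position 4 → W
n=13: only reaches 12(W), which is W → L
n=14: reaches L-position 13 → W
n=15: only reaches 5(W), 14(W), all W → L
n=16: reaches L-position 15 → W
n=17: only reaches 16(W), which is W → L
n=18: reaches L-position 17 → W
n=19: only reaches 18(W), which is W → L
n=20: reaches L-position 19 → W
n=21: reaches L-position 7 → W
n=22: only reaches 21(W), which is W → L
n=23: reaches L-position 22 → W
n=24: only reaches 8(W), 23(W), all W → L
n=25: reaches L-position 24 → W
n=26: only reaches 25(W), which is W → L
n=27: reaches L-position 9 → W
n=28: only reaches 27(W), which is W → L
The losing starting values of n are exactly the entries labelled L in this table (14 of them).

0, 2, 4, 7, 9, 11, 13, 15, 17, 19, 22, 24, 26, 28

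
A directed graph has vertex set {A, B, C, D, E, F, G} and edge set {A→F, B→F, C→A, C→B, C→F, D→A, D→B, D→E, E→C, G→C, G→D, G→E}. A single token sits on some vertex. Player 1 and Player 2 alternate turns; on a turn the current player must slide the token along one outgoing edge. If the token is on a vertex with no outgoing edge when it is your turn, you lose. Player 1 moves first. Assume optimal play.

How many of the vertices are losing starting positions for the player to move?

2

Work bottom-up. With no move the player to move loses. Otherwise the position is W if at least one move leads to an L position for the opponent, and L if every move leads to a W.
Every edge goes from a vertex to one that appears earlier in the order F, A, B, C, E, D, G, so processing vertices in that order labels each vertex after all of its successors.
F: no outgoing edge → L
A: can move to F, which is L ⇒ W
B: can move to F, which is L ⇒ W
C: can move to F, which is L ⇒ W
E: the only move is to C(W), a W ⇒ L
D: can move to E, which is L ⇒ W
G: can move to E, which is L ⇒ W
The L vertices are E, F; that is 2 in all.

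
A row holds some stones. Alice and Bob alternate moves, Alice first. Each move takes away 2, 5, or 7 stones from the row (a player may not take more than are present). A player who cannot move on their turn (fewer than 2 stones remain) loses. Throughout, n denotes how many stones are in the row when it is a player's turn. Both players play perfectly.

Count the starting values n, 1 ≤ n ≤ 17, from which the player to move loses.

Compute win/loss labels from the base case upward. A position with no move is L. Any other position is W if it can reach an L in one move, else L.
n=0: no move → L
n=1: no move → L
n=2: →0(L), so W
n=3: →1(L), so W
n=4: →2(W) only, which is W, so L
n=5: →0(L), so W
n=6: →4(L), so W
n=7: →0(L), so W
n=8: →1(L), so W
n=9: →4(L), so W
n=10: →8(W), 5(W), 3(W) — all W, so L
n=11: →4(L), so W
n=12: →10(L), so W
n=13: →11(W), 8(W), 6(W) — all W, so L
n=14: →12(W), 9(W), 7(W) — all W, so L
n=15: →13(L), so W
n=16: →14(L), so W
n=17: →10(L), so W
L entries with 1 ≤ n ≤ 17 (n=0 is outside the asked range and is not counted): n = 1, 4, 10, 13, 14; that makes 5.

5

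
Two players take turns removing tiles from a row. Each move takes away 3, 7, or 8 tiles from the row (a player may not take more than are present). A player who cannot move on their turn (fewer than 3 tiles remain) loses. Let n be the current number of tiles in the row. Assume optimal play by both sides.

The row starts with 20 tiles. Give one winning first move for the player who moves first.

Use the standard recursion: the mover loses at a terminal position; elsewhere, the mover wins exactly when some move hands the opponent an L position.
n=0: no move → L
n=1: no move → L
n=2: no move → L
n=3: W (go to 0, an L position)
n=4: W (go to 1, an L position)
n=5: W (go to 2, an L position)
n=6: L (sole option 3(W) is W)
n=7: W (go to 0, an L position)
n=8: W (go to 1, an L position)
n=9: W (go to 6, an L position)
n=10: W (go to 2, an L position)
n=11: L (options 8(W), 4(W), 3(W) are all W)
n=12: L (options 9(W), 5(W), 4(W) are all W)
n=13: W (go to 6, an L position)
n=14: W (go to 11, an L position)
n=15: W (go to 12, an L position)
n=16: L (options 13(W), 9(W), 8(W) are all W)
n=17: L (options 14(W), 10(W), 9(W) are all W)
n=18: W (go to 11, an L position)
n=19: W (go to 16, an L position)
n=20: W (go to 17, an L position)
From 20, the L positions reachable in one move are: 17, 12. Any move reaching one of these is winning.

Remove 3, leaving 17.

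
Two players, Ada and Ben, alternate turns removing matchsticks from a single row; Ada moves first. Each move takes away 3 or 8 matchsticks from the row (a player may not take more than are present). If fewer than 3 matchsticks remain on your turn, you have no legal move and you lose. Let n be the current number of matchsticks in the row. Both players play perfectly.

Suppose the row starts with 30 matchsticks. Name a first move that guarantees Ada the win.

Label each position W (a win for the player to move) or L (a loss). A position with no legal move is L; any other position is W exactly when some move reaches an L, and L when every move reaches a W.
n=0: no move → L
n=1: no move → L
n=2: no move → L
n=3: W (go to 0, an L position)
n=4: W (go to 1, an L position)
n=5: W (go to 2, an L position)
n=6: L (sole option 3(W) is W)
n=7: L (sole option 4(W) is W)
n=8: W (go to 0, an L position)
n=9: W (go to 6, an L position)
n=10: W (go to 7, an L position)
n=11: L (options 8(W), 3(W) are all W)
n=12: L (options 9(W), 4(W) are all W)
n=13: L (options 10(W), 5(W) are all W)
n=14: W (go to 11, an L position)
n=15: W (go to 12, an L position)
n=16: W (go to 13, an L position)
n=17: L (options 14(W), 9(W) are all W)
n=18: L (options 15(W), 10(W) are all W)
n=19: W (go to 11, an L position)
n=20: W (go to 17, an L position)
n=21: W (go to 18, an L position)
n=22: L (options 19(W), 14(W) are all W)
n=23: L (options 20(W), 15(W) are all W)
n=24: L (options 21(W), 16(W) are all W)
n=25: W (go to 22, an L position)
n=26: W (go to 23, an L position)
n=27: W (go to 24, an L position)
n=28: L (options 25(W), 20(W) are all W)
n=29: L (options 26(W), 21(W) are all W)
n=30: W (go to 22, an L position)
From 30, the L positions reachable in one move are: 22.

Remove 8, leaving 22.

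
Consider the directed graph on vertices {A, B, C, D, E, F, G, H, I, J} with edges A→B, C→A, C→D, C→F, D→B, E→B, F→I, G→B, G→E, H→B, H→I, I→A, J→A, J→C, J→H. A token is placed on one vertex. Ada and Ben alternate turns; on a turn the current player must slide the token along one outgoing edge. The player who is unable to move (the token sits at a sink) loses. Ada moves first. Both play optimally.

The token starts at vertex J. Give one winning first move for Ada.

Move to C.

Positions with no move are L. A position that does have a move is losing for the player to move precisely when every available move leads to a winning position for the opponent. Fill in the labels:
Every edge goes from a vertex to one that appears earlier in the order B, A, E, D, I, F, H, C, J, G, so processing vertices in that order labels each vertex after all of its successors.
B: no outgoing edge → L
A: reaches L-position B → W
E: reaches L-position B → W
D: reaches L-position B → W
I: only reaches A(W), which is W → L
F: reaches L-position I → W
H: reaches L-position I → W
C: only reaches F(W), D(W), A(W), all W → L
J: reaches L-position C → W
G: reaches L-position B → W
From J, the L positions reachable in one move are: C.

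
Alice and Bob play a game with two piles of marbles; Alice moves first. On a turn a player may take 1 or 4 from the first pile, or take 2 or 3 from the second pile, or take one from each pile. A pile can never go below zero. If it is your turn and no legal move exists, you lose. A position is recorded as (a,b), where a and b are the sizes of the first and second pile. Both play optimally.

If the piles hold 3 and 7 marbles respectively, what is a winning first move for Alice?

Compute win/loss labels from the base case upward. A position with no move is L. Any other position is W if it can reach an L in one move, else L.
No move ever increases a pile, so every position that can arise here has a ≤ 3 and b ≤ 7; it is enough to label the cells with 0 ≤ a ≤ 3 and 0 ≤ b ≤ 7.
Every move lowers a or b (never raises either), so fill the grid row by row in increasing a, and left to right within a row: each cell's successors are then already labelled.
      b=0  b=1  b=2  b=3  b=4  b=5  b=6  b=7
a=0:    L    L    W    W    W    L    L    W
a=1:    W    W    W    L    L    W    W    W
a=2:    L    L    W    W    W    W    L    L
a=3:    W    W    W    L    L    W    W    W
Cells with no legal move (terminal, hence L): (0,0), (0,1).
The remaining L cells, each justified by listing all of its moves:
(0,5): L (options (0,3)(W), (0,2)(W) are all W)
(0,6): L (options (0,4)(W), (0,3)(W) are all W)
(1,3): L (options (0,3)(W), (1,1)(W), (1,0)(W), (0,2)(W) are all W)
(1,4): L (options (0,4)(W), (1,2)(W), (1,1)(W), (0,3)(W) are all W)
(2,0): L (sole option (1,0)(W) is W)
(2,1): L (options (1,1)(W), (1,0)(W) are all W)
(2,6): L (options (1,6)(W), (2,4)(W), (2,3)(W), (1,5)(W) are all W)
(2,7): L (options (1,7)(W), (2,5)(W), (2,4)(W), (1,6)(W) are all W)
(3,3): L (options (2,3)(W), (3,1)(W), (3,0)(W), (2,2)(W) are all W)
(3,4): L (options (2,4)(W), (3,2)(W), (3,1)(W), (2,3)(W) are all W)
Every other cell has at least one move into one of the L cells above, so it is W.
From (3,7), the L positions reachable in one move are: (2,7), (3,4), (2,6). Any move reaching one of these is winning.

Move to (2,7).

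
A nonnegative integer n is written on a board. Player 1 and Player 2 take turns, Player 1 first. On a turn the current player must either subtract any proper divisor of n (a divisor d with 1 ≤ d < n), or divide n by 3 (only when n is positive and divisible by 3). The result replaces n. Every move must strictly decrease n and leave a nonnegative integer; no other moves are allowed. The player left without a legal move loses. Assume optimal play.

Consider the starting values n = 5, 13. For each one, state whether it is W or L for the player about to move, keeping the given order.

Classify positions by backward induction: terminal positions (no move available) are L. From any other position, the mover wins iff some move reaches an L.
n=0: no move → L
n=1: no move → L
n=2: reaches L-position 1 → W
n=3: reaches L-position 1 → W
n=4: only reaches 2(W), 3(W), all W → L
n=5: reaches L-position 4 → W
n=6: reaches L-position 4 → W
n=7: only reaches 6(W), which is W → L
n=8: reaches L-position 4 → W
n=9: only reaches 3(W), 6(W), 8(W), all W → L
n=10: reaches L-position 9 → W
n=11: only reaches 10(W), which is W → L
n=12: reaches L-position 4 → W
n=13: only reaches 12(W), which is W → L

5: W, 13: L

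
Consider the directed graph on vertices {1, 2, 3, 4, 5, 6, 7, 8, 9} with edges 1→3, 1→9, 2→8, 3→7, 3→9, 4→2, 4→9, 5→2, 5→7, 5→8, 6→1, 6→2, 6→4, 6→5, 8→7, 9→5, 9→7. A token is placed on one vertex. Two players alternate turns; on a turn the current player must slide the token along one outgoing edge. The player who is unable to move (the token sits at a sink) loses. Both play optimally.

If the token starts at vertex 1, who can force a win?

Classify positions by backward induction: terminal positions (no move available) are L. From any other position, the mover wins iff some move reaches an L.
Every edge goes from a vertex to one that appears earlier in the order 7, 8, 2, 5, 9, 3, 4, 1, 6, so processing vertices in that order labels each vertex after all of its successors.
7: no outgoing edge → L
8: →7(L), so W
2: →8(W) only, which is W, so L
5: →2(L), so W
9: →7(L), so W
3: →7(L), so W
4: →2(L), so W
1: →3(W), 9(W) — all W, so L
6: →1(L), so W
The starting position 1 is L: whatever the player to move does, the opponent receives a W position.

The second player wins.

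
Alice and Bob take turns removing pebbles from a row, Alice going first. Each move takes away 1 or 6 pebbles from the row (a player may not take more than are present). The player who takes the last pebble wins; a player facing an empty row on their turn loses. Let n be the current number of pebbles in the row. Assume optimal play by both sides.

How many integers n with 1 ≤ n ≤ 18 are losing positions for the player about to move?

Classify positions by backward induction: terminal positions (no move available) are L. From any other position, the mover wins iff some move reaches an L.
n=0: no move → L
n=1: can move to 0, which is L ⇒ W
n=2: the only move is to 1(W), a W ⇒ L
n=3: can move to 2, which is L ⇒ W
n=4: the only move is to 3(W), a W ⇒ L
n=5: can move to 4, which is L ⇒ W
n=6: can move to 0, which is L ⇒ W
n=7: moves to 6(W), 1(W); every one is W ⇒ L
n=8: can move to 7, which is L ⇒ W
n=9: moves to 8(W), 3(W); every one is W ⇒ L
n=10: can move to 9, which is L ⇒ W
n=11: moves to 10(W), 5(W); every one is W ⇒ L
n=12: can move to 11, which is L ⇒ W
n=13: can move to 7, which is L ⇒ W
n=14: moves to 13(W), 8(W); every one is W ⇒ L
n=15: can move to 14, which is L ⇒ W
n=16: moves to 15(W), 10(W); every one is W ⇒ L
n=17: can move to 16, which is L ⇒ W
n=18: moves to 17(W), 12(W); every one is W ⇒ L
L entries with 1 ≤ n ≤ 18 (n=0 is outside the asked range and is not counted): n = 2, 4, 7, 9, 11, 14, 16, 18; that makes 8.

8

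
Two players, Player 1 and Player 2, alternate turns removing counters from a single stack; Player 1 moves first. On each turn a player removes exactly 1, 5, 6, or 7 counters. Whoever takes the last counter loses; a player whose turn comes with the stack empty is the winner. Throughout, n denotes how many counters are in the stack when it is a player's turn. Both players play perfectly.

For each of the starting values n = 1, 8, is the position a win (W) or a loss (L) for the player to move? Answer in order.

Use the standard recursion: the mover wins at a terminal position; elsewhere, the mover wins exactly when some move hands the opponent an L position.
n=0: no move; the opponent has just taken the last counter and therefore loses → W
n=1: only reaches 0(W), which is W → L
n=2: reaches L-position 1 → W
n=3: only reaches 2(W), which is W → L
n=4: reaches L-position 3 → W
n=5: only reaches 4(W), 0(W), all W → L
n=6: reaches L-position 5 → W
n=7: reaches L-position 1 → W
n=8: reaches L-position 3 → W

1: L, 8: W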